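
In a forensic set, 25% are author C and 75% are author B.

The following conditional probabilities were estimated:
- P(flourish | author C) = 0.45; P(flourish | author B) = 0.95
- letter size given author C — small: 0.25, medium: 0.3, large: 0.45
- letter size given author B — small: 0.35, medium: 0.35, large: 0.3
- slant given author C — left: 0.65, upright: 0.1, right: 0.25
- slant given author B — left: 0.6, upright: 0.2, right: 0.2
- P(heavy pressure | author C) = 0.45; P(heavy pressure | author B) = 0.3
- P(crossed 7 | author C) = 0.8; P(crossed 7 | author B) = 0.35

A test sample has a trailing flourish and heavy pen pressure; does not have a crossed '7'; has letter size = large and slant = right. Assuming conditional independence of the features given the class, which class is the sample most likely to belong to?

author C: 0.25 × 0.45 × 0.45 × 0.25 × 0.45 × (1−0.8) = 0.0011390625
author B: 0.75 × 0.95 × 0.3 × 0.2 × 0.3 × (1−0.35) = 0.00833625
Highest score → author B.

author B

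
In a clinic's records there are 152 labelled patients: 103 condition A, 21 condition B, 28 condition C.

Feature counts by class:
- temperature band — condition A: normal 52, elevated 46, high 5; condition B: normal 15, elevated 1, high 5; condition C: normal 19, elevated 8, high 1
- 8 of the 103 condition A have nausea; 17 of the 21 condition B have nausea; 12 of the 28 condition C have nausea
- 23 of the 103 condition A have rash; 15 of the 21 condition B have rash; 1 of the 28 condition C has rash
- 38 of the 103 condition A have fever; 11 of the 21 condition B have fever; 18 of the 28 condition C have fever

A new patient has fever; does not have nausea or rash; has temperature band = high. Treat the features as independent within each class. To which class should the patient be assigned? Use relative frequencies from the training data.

condition A

condition A: (103/152) × (5/103) × (95/103) × (80/103) × (38/103) ≈ 0.00869385
condition B: (21/152) × (5/21) × (4/21) × (6/21) × (11/21) ≈ 0.000937718
condition C: (28/152) × (1/28) × (16/28) × (27/28) × (18/28) ≈ 0.00233044
Highest score → condition A.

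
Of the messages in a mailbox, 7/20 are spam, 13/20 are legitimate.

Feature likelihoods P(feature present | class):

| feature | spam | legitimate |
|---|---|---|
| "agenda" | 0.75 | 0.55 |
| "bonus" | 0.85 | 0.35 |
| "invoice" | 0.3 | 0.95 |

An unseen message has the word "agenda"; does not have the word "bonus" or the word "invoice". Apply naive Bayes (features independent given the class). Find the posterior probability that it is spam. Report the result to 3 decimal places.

0.703

spam: 0.35 × 0.75 × (1−0.85) × (1−0.3) = 0.0275625
legitimate: 0.65 × 0.55 × (1−0.35) × (1−0.95) = 0.01161875
P(spam | x) = 0.0275625 / 0.03918125 ≈ 0.703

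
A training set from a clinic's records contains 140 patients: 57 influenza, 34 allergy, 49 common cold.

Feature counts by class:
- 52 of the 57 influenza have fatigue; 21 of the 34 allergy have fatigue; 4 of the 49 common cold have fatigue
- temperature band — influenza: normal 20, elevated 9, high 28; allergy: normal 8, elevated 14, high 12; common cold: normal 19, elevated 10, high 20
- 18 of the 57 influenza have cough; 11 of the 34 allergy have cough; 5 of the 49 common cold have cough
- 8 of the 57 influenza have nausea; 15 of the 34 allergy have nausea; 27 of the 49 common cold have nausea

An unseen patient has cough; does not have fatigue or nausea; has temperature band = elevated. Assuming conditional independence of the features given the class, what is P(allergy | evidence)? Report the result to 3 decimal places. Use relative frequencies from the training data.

0.604

influenza: (57/140) × (5/57) × (9/57) × (18/57) × (49/57) ≈ 0.00153084
allergy: (34/140) × (13/34) × (14/34) × (11/34) × (19/34) ≈ 0.00691278
common cold: (49/140) × (45/49) × (10/49) × (5/49) × (22/49) ≈ 0.00300531
P(allergy | x) = 0.00691278 / 0.01144893 ≈ 0.604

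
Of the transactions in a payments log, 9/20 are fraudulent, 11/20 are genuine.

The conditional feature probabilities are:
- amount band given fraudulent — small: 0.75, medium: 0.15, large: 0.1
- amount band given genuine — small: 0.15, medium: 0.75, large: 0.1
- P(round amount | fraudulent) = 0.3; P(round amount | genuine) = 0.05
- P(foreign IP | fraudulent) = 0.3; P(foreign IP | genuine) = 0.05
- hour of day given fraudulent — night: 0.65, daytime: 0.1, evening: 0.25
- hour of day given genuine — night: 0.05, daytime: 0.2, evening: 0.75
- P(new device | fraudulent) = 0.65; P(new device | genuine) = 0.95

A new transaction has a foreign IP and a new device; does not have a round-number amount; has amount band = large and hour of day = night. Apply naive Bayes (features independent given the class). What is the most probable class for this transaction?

fraudulent: 0.45 × 0.1 × (1−0.3) × 0.3 × 0.65 × 0.65 = 0.003992625
genuine: 0.55 × 0.1 × (1−0.05) × 0.05 × 0.05 × 0.95 = 0.00012409375
Highest score → fraudulent.

fraudulent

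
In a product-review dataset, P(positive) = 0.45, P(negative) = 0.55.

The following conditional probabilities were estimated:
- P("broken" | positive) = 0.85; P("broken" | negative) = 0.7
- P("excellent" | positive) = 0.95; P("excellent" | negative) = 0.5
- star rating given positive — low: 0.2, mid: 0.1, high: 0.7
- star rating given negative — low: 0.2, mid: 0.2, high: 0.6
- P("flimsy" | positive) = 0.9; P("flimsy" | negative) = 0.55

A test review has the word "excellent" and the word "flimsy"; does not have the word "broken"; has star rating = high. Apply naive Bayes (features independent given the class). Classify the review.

positive: 0.45 × (1−0.85) × 0.95 × 0.7 × 0.9 = 0.04039875
negative: 0.55 × (1−0.7) × 0.5 × 0.6 × 0.55 = 0.027225
Highest score → positive.

positive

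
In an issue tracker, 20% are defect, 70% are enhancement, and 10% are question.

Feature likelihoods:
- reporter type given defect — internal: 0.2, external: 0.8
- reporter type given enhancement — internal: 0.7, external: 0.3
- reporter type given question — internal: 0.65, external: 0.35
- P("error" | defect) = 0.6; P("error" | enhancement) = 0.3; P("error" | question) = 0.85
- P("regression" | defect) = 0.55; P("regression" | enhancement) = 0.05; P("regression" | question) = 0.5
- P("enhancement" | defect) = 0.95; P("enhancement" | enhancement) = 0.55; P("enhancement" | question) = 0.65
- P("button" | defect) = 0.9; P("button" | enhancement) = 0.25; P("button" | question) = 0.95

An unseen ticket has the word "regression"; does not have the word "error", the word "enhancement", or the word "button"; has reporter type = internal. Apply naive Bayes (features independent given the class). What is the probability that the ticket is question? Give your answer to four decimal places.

0.0144

defect: 0.2 × 0.2 × (1−0.6) × 0.55 × (1−0.95) × (1−0.9) = 0.000044
enhancement: 0.7 × 0.7 × (1−0.3) × 0.05 × (1−0.55) × (1−0.25) = 0.005788125
question: 0.1 × 0.65 × (1−0.85) × 0.5 × (1−0.65) × (1−0.95) = 0.0000853125
P(question | x) = 0.0000853125 / 0.0059174375 ≈ 0.0144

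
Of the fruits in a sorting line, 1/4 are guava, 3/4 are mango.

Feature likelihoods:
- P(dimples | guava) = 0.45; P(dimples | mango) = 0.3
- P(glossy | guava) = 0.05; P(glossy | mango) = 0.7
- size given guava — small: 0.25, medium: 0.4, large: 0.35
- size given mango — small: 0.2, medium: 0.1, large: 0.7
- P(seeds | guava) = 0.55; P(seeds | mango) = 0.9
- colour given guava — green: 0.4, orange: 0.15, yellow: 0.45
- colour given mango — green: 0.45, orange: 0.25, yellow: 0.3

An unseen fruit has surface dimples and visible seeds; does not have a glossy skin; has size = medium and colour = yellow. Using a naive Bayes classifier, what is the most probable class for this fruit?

guava

guava: 0.25 × 0.45 × (1−0.05) × 0.4 × 0.55 × 0.45 = 0.010580625
mango: 0.75 × 0.3 × (1−0.7) × 0.1 × 0.9 × 0.3 = 0.0018225
Highest score → guava.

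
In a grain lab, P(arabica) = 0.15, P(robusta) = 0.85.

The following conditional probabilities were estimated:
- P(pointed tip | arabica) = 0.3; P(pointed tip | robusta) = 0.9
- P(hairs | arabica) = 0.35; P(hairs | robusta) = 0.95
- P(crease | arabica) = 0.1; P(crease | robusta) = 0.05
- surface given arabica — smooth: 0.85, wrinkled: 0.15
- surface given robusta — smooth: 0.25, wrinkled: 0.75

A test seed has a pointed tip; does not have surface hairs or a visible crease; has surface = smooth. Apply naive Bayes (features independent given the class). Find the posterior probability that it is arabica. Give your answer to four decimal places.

arabica: 0.15 × 0.3 × (1−0.35) × (1−0.1) × 0.85 = 0.02237625
robusta: 0.85 × 0.9 × (1−0.95) × (1−0.05) × 0.25 = 0.009084375
P(arabica | x) = 0.02237625 / 0.031460625 ≈ 0.7112

0.7112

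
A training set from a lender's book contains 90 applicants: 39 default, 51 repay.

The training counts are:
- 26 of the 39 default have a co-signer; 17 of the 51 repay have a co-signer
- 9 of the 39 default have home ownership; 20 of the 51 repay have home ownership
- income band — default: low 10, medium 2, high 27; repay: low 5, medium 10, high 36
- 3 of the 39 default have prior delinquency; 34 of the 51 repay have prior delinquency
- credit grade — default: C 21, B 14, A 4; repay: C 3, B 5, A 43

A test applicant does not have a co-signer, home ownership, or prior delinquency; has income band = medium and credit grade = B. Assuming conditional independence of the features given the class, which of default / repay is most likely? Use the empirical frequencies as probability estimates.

default: (39/90) × (13/39) × (30/39) × (2/39) × (36/39) × (14/39) ≈ 0.0018881
repay: (51/90) × (34/51) × (31/51) × (10/51) × (17/51) × (5/51) ≈ 0.00147142
Highest score → default.

default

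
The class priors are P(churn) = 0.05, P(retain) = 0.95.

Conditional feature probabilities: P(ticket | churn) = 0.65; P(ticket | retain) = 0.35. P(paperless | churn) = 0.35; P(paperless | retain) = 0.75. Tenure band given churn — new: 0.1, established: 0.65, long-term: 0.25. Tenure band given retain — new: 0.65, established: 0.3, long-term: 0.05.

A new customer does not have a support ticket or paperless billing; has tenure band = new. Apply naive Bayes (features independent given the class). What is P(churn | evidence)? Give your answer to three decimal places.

0.011

churn: 0.05 × (1−0.65) × (1−0.35) × 0.1 = 0.0011375
retain: 0.95 × (1−0.35) × (1−0.75) × 0.65 = 0.10034375
P(churn | x) = 0.0011375 / 0.10148125 ≈ 0.011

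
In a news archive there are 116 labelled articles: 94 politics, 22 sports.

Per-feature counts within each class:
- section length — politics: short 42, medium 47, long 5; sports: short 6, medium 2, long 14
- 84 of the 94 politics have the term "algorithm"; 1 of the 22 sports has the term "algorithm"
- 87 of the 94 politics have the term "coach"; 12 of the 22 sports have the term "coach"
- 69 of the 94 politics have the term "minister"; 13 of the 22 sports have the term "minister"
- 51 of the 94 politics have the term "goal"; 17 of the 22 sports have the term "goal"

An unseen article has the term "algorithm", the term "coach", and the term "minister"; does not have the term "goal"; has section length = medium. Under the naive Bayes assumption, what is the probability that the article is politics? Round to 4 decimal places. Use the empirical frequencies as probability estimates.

0.9995

politics: (94/116) × (47/94) × (84/94) × (87/94) × (69/94) × (43/94) ≈ 0.112524
sports: (22/116) × (2/22) × (1/22) × (12/22) × (13/22) × (5/22) ≈ 0.0000574085
P(politics | x) = 0.112524 / 0.1125814085 ≈ 0.9995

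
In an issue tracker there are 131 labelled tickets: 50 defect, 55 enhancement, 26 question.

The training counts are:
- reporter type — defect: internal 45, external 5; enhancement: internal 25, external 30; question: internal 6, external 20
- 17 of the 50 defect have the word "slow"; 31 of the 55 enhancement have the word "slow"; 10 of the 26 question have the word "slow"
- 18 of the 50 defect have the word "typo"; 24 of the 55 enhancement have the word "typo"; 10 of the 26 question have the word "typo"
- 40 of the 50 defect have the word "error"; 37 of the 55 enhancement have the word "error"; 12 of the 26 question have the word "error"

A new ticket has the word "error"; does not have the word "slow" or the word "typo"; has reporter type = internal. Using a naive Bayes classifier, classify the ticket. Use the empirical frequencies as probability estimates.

defect: (50/131) × (45/50) × (33/50) × (32/50) × (40/50) ≈ 0.116079
enhancement: (55/131) × (25/55) × (24/55) × (31/55) × (37/55) ≈ 0.0315759
question: (26/131) × (6/26) × (16/26) × (16/26) × (12/26) ≈ 0.00800536
Highest score → defect.

defect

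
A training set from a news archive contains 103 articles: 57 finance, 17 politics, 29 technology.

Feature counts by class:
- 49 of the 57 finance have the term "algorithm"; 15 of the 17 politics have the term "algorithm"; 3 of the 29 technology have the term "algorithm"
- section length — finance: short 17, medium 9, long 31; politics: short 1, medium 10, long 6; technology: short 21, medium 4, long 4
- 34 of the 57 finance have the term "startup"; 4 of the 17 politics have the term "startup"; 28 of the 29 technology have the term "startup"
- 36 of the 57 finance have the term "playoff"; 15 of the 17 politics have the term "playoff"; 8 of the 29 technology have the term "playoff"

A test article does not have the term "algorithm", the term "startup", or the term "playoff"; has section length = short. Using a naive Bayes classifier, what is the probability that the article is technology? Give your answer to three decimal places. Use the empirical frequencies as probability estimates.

0.563

finance: (57/103) × (8/57) × (17/57) × (23/57) × (21/57) ≈ 0.00344369
politics: (17/103) × (2/17) × (1/17) × (13/17) × (2/17) ≈ 0.000102759
technology: (29/103) × (26/29) × (21/29) × (1/29) × (21/29) ≈ 0.00456437
P(technology | x) = 0.00456437 / 0.008110819 ≈ 0.563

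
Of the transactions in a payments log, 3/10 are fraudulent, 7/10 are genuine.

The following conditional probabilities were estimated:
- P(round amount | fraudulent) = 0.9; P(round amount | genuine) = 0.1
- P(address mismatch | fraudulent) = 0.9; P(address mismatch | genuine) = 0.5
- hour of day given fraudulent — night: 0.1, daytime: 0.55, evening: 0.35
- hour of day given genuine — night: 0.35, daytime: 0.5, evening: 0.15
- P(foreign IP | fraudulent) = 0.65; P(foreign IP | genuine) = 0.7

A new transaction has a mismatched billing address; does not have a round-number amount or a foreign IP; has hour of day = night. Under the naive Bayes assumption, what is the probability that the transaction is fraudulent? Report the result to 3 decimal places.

0.028

fraudulent: 0.3 × (1−0.9) × 0.9 × 0.1 × (1−0.65) = 0.000945
genuine: 0.7 × (1−0.1) × 0.5 × 0.35 × (1−0.7) = 0.033075
P(fraudulent | x) = 0.000945 / 0.03402 ≈ 0.028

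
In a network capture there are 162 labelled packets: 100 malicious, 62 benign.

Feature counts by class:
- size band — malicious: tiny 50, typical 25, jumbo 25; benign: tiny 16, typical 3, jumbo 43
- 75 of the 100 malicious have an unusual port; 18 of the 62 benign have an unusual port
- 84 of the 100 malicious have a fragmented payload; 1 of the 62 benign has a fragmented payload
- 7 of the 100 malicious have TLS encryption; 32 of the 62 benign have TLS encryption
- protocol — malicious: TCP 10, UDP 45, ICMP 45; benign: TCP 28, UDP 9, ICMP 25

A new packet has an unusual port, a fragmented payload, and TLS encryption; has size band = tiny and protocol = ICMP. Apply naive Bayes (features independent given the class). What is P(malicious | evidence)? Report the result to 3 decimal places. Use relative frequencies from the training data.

0.985

malicious: (100/162) × (50/100) × (75/100) × (84/100) × (7/100) × (45/100) = 0.006125
benign: (62/162) × (16/62) × (18/62) × (1/62) × (32/62) × (25/62) ≈ 0.00009625
P(malicious | x) = 0.006125 / 0.00622125 ≈ 0.985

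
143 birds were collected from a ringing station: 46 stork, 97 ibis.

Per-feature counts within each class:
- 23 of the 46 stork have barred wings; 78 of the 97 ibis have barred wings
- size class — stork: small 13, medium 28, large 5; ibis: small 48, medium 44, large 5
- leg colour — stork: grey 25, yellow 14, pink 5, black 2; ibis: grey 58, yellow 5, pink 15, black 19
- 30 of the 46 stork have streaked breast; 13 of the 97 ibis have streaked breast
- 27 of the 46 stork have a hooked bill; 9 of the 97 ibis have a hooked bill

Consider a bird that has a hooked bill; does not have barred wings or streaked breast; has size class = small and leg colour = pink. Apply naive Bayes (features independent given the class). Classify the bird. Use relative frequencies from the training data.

stork: (46/143) × (23/46) × (13/46) × (5/46) × (16/46) × (27/46) ≈ 0.00100869
ibis: (97/143) × (19/97) × (48/97) × (15/97) × (84/97) × (9/97) ≈ 0.00081693
Highest score → stork.

stork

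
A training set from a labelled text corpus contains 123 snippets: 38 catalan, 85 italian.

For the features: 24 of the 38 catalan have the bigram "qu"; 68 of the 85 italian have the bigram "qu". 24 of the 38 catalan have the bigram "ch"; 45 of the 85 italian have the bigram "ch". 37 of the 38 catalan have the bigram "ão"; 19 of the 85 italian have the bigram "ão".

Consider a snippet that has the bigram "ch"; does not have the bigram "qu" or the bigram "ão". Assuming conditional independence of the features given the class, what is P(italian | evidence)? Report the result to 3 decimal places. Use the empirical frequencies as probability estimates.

catalan: (38/123) × (14/38) × (24/38) × (1/38) ≈ 0.00189176
italian: (85/123) × (17/85) × (45/85) × (66/85) ≈ 0.0568149
P(italian | x) = 0.0568149 / 0.05870666 ≈ 0.968

0.968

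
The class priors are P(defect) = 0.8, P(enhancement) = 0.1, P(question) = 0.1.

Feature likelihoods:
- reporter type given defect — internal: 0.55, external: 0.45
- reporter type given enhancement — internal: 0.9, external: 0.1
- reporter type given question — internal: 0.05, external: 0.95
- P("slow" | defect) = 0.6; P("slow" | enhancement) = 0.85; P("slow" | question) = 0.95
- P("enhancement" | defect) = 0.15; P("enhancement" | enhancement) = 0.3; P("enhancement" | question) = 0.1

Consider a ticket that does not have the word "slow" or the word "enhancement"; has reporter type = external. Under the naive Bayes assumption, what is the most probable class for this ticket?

defect: 0.8 × 0.45 × (1−0.6) × (1−0.15) = 0.1224
enhancement: 0.1 × 0.1 × (1−0.85) × (1−0.3) = 0.00105
question: 0.1 × 0.95 × (1−0.95) × (1−0.1) = 0.004275
Highest score → defect.

defect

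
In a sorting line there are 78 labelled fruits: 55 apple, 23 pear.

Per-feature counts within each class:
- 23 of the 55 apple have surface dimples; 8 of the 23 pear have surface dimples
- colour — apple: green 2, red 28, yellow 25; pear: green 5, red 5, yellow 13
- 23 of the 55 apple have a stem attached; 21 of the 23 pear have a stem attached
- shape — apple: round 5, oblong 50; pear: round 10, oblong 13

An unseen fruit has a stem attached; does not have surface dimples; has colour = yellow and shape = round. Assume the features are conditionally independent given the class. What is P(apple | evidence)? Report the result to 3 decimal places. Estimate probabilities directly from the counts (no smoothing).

0.141

apple: (55/78) × (32/55) × (25/55) × (23/55) × (5/55) ≈ 0.00708933
pear: (23/78) × (15/23) × (13/23) × (21/23) × (10/23) ≈ 0.0431495
P(apple | x) = 0.00708933 / 0.05023883 ≈ 0.141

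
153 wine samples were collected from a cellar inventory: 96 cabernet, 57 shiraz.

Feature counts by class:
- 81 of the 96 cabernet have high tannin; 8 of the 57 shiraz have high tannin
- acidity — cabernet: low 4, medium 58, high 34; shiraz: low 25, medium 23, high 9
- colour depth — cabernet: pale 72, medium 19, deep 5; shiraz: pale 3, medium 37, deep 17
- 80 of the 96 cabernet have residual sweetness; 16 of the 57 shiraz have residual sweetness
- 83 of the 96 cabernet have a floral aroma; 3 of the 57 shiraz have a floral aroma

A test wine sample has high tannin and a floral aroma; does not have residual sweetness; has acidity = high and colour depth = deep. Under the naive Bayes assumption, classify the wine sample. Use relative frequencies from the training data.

cabernet: (96/153) × (81/96) × (34/96) × (5/96) × (16/96) × (83/96) ≈ 0.0014072
shiraz: (57/153) × (8/57) × (9/57) × (17/57) × (41/57) × (3/57) ≈ 0.0000932171
Highest score → cabernet.

cabernet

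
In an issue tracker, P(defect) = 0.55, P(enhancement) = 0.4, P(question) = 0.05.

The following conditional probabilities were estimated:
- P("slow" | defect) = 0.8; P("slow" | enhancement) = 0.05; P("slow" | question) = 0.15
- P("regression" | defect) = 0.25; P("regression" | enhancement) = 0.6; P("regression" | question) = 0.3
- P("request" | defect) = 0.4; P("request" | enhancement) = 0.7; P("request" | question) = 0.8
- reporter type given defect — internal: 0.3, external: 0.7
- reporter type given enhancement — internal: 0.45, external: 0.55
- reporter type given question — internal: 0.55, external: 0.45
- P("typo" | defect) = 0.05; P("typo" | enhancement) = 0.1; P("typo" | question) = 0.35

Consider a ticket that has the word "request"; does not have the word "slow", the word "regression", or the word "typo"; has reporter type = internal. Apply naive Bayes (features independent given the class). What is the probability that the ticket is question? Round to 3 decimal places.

0.139

defect: 0.55 × (1−0.8) × (1−0.25) × 0.4 × 0.3 × (1−0.05) = 0.009405
enhancement: 0.4 × (1−0.05) × (1−0.6) × 0.7 × 0.45 × (1−0.1) = 0.043092
question: 0.05 × (1−0.15) × (1−0.3) × 0.8 × 0.55 × (1−0.35) = 0.0085085
P(question | x) = 0.0085085 / 0.0610055 ≈ 0.139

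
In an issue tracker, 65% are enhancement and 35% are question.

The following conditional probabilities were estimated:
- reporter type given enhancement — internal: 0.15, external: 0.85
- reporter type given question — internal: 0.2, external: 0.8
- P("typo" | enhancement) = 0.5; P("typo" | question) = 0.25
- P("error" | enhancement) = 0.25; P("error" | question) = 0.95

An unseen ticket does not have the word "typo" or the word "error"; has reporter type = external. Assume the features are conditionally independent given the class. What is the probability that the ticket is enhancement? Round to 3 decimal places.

0.952

enhancement: 0.65 × 0.85 × (1−0.5) × (1−0.25) = 0.2071875
question: 0.35 × 0.8 × (1−0.25) × (1−0.95) = 0.0105
P(enhancement | x) = 0.2071875 / 0.2176875 ≈ 0.952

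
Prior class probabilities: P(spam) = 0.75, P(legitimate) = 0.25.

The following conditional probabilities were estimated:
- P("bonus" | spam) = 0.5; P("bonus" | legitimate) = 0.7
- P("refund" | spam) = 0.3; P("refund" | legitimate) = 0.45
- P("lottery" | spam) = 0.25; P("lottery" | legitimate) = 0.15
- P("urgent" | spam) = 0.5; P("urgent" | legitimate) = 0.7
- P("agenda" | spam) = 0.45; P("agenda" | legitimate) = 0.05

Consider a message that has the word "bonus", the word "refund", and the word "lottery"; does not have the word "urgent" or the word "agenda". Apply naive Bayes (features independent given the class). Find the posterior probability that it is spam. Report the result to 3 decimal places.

spam: 0.75 × 0.5 × 0.3 × 0.25 × (1−0.5) × (1−0.45) = 0.007734375
legitimate: 0.25 × 0.7 × 0.45 × 0.15 × (1−0.7) × (1−0.05) = 0.0033665625
P(spam | x) = 0.007734375 / 0.0111009375 ≈ 0.697

0.697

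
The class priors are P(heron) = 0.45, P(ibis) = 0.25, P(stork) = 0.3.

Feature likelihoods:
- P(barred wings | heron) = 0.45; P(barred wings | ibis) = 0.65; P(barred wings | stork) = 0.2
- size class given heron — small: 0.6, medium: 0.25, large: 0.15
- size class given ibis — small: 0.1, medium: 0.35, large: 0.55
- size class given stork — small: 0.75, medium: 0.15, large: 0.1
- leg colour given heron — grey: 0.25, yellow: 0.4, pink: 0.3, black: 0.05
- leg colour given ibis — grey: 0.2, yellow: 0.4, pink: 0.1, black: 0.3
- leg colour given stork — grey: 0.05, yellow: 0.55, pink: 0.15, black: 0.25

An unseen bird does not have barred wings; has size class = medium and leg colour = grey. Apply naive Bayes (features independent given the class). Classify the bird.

heron: 0.45 × (1−0.45) × 0.25 × 0.25 = 0.01546875
ibis: 0.25 × (1−0.65) × 0.35 × 0.2 = 0.006125
stork: 0.3 × (1−0.2) × 0.15 × 0.05 = 0.0018
Highest score → heron.

heron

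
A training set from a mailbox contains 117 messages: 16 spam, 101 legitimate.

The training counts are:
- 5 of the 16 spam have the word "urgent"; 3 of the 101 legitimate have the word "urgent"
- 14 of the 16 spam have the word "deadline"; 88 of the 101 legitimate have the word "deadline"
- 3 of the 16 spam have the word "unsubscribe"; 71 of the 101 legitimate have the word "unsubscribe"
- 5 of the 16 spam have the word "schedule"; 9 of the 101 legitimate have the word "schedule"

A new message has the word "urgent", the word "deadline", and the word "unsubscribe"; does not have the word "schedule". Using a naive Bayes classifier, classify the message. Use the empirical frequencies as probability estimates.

spam: (16/117) × (5/16) × (14/16) × (3/16) × (11/16) ≈ 0.00482021
legitimate: (101/117) × (3/101) × (88/101) × (71/101) × (92/101) ≈ 0.0143054
Highest score → legitimate.

legitimate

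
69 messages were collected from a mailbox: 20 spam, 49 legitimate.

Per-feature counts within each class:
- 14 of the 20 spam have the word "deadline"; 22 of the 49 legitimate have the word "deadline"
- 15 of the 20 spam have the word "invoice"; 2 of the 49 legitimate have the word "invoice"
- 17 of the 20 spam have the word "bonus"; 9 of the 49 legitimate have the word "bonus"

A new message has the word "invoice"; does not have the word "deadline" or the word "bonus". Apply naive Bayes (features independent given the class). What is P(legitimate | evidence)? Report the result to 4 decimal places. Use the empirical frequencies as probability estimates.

spam: (20/69) × (6/20) × (15/20) × (3/20) ≈ 0.00978261
legitimate: (49/69) × (27/49) × (2/49) × (40/49) ≈ 0.013038
P(legitimate | x) = 0.013038 / 0.02282061 ≈ 0.5713

0.5713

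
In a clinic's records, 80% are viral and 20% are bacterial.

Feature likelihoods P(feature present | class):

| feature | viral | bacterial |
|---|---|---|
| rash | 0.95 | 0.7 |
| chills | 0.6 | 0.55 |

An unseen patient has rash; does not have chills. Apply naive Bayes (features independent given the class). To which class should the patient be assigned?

viral

viral: 0.8 × 0.95 × (1−0.6) = 0.304
bacterial: 0.2 × 0.7 × (1−0.55) = 0.063
Highest score → viral.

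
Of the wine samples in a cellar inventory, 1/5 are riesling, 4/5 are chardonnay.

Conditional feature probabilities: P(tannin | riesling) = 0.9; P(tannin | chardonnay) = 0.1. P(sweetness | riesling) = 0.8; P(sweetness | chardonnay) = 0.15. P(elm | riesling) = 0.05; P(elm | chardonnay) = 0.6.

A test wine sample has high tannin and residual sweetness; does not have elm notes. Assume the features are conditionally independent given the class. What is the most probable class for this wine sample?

riesling

riesling: 0.2 × 0.9 × 0.8 × (1−0.05) = 0.1368
chardonnay: 0.8 × 0.1 × 0.15 × (1−0.6) = 0.0048
Highest score → riesling.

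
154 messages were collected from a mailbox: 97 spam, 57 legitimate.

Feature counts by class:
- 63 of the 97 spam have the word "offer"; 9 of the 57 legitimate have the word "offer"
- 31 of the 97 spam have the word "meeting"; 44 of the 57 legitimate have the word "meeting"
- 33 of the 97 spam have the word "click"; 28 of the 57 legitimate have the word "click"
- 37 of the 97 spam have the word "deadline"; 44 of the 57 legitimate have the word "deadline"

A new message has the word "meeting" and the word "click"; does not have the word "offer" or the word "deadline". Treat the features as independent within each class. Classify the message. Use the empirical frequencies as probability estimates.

spam: (97/154) × (34/97) × (31/97) × (33/97) × (60/97) ≈ 0.0148481
legitimate: (57/154) × (48/57) × (44/57) × (28/57) × (13/57) ≈ 0.0269557
Highest score → legitimate.

legitimate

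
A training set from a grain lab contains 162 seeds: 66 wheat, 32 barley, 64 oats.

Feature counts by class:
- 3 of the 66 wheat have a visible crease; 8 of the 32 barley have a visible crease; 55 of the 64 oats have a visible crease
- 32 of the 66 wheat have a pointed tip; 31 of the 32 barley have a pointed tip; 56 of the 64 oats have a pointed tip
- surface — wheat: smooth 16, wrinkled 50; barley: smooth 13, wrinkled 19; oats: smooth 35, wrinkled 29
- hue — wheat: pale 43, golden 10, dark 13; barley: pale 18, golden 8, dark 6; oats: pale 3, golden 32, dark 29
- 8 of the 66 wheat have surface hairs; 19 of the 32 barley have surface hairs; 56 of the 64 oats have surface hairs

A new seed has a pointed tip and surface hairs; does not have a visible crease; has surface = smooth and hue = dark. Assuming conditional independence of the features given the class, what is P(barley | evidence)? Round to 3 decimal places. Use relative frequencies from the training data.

wheat: (66/162) × (63/66) × (32/66) × (16/66) × (13/66) × (8/66) ≈ 0.00109132
barley: (32/162) × (24/32) × (31/32) × (13/32) × (6/32) × (19/32) ≈ 0.00649092
oats: (64/162) × (9/64) × (56/64) × (35/64) × (29/64) × (56/64) ≈ 0.0105402
P(barley | x) = 0.00649092 / 0.01812244 ≈ 0.358

0.358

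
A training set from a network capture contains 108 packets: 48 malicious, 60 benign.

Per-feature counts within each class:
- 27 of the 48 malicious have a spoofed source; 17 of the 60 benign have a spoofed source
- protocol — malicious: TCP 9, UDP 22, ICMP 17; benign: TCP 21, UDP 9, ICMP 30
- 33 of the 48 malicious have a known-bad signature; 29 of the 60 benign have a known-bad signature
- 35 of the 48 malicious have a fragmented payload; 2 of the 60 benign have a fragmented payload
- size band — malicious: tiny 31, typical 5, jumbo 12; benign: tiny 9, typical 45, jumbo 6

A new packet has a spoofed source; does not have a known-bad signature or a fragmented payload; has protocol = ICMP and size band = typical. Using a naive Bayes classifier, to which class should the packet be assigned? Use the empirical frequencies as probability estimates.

malicious: (48/108) × (27/48) × (17/48) × (15/48) × (13/48) × (5/48) ≈ 0.0007806
benign: (60/108) × (17/60) × (30/60) × (31/60) × (58/60) × (45/60) ≈ 0.0294811
Highest score → benign.

benign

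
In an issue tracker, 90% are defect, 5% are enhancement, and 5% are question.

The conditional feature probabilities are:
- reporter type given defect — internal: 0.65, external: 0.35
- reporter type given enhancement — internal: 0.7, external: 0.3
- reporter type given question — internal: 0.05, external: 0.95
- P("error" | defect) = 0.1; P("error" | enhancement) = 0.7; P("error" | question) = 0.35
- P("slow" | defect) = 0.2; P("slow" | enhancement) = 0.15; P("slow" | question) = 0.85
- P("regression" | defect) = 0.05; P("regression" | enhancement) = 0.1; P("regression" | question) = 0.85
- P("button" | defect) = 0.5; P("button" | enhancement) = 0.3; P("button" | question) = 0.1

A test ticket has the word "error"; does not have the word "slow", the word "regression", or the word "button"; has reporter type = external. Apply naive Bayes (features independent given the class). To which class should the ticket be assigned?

defect: 0.9 × 0.35 × 0.1 × (1−0.2) × (1−0.05) × (1−0.5) = 0.01197
enhancement: 0.05 × 0.3 × 0.7 × (1−0.15) × (1−0.1) × (1−0.3) = 0.00562275
question: 0.05 × 0.95 × 0.35 × (1−0.85) × (1−0.85) × (1−0.1) = 0.00033665625
Highest score → defect.

defect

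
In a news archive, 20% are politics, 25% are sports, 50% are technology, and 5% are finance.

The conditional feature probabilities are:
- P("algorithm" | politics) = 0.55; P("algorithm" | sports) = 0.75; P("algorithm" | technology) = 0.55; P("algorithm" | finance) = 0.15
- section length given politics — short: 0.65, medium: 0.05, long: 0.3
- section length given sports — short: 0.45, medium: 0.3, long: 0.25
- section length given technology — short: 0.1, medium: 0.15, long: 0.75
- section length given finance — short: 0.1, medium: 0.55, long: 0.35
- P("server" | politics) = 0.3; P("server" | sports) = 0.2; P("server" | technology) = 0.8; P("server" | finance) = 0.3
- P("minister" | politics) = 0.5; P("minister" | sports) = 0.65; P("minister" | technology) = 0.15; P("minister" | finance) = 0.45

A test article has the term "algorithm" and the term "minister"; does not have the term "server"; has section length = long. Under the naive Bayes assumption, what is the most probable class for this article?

politics: 0.2 × 0.55 × 0.3 × (1−0.3) × 0.5 = 0.01155
sports: 0.25 × 0.75 × 0.25 × (1−0.2) × 0.65 = 0.024375
technology: 0.5 × 0.55 × 0.75 × (1−0.8) × 0.15 = 0.0061875
finance: 0.05 × 0.15 × 0.35 × (1−0.3) × 0.45 = 0.000826875
Highest score → sports.

sports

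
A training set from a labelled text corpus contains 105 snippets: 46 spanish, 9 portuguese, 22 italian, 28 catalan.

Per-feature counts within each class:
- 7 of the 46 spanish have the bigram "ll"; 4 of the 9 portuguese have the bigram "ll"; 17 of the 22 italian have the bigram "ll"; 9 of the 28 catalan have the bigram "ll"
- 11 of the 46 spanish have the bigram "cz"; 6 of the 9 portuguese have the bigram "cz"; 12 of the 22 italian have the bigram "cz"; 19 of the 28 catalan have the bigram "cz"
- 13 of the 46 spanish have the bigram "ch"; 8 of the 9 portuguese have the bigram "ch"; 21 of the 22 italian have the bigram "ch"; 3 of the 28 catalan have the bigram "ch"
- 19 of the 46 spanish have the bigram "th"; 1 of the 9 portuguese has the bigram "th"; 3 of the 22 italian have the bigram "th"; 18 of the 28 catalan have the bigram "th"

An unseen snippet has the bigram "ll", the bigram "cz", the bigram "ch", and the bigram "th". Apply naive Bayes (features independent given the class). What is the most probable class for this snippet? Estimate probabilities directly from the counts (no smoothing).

spanish: (46/105) × (7/46) × (11/46) × (13/46) × (19/46) ≈ 0.00186091
portuguese: (9/105) × (4/9) × (6/9) × (8/9) × (1/9) ≈ 0.00250833
italian: (22/105) × (17/22) × (12/22) × (21/22) × (3/22) ≈ 0.0114951
catalan: (28/105) × (9/28) × (19/28) × (3/28) × (18/28) ≈ 0.00400614
Highest score → italian.

italian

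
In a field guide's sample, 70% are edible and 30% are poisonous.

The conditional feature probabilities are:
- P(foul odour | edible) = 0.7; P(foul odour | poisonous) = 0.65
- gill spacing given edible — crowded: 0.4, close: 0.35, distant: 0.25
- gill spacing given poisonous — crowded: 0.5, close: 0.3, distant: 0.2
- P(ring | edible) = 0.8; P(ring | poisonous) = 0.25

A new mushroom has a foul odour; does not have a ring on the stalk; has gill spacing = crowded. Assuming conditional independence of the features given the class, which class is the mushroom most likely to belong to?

edible: 0.7 × 0.7 × 0.4 × (1−0.8) = 0.0392
poisonous: 0.3 × 0.65 × 0.5 × (1−0.25) = 0.073125
Highest score → poisonous.

poisonous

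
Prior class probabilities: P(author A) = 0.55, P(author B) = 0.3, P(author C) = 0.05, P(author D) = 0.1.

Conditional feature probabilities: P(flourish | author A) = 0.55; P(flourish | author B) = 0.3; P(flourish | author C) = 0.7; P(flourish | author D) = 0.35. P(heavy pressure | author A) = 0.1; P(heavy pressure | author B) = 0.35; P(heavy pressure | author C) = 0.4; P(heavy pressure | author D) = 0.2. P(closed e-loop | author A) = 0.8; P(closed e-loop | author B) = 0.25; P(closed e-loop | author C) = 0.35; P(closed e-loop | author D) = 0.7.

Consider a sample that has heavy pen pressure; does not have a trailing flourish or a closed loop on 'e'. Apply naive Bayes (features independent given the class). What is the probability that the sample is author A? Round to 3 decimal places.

0.073

author A: 0.55 × (1−0.55) × 0.1 × (1−0.8) = 0.00495
author B: 0.3 × (1−0.3) × 0.35 × (1−0.25) = 0.055125
author C: 0.05 × (1−0.7) × 0.4 × (1−0.35) = 0.0039
author D: 0.1 × (1−0.35) × 0.2 × (1−0.7) = 0.0039
P(author A | x) = 0.00495 / 0.067875 ≈ 0.073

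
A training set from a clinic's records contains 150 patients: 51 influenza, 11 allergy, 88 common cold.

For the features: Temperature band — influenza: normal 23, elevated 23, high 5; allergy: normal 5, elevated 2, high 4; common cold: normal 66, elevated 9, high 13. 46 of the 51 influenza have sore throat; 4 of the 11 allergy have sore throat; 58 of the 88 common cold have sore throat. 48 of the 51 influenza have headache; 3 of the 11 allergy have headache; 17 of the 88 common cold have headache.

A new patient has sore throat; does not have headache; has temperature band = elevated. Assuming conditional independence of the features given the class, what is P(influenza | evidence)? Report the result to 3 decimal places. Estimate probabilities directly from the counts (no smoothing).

influenza: (51/150) × (23/51) × (46/51) × (3/51) ≈ 0.00813533
allergy: (11/150) × (2/11) × (4/11) × (8/11) ≈ 0.00352617
common cold: (88/150) × (9/88) × (58/88) × (71/88) ≈ 0.031906
P(influenza | x) = 0.00813533 / 0.0435675 ≈ 0.187

0.187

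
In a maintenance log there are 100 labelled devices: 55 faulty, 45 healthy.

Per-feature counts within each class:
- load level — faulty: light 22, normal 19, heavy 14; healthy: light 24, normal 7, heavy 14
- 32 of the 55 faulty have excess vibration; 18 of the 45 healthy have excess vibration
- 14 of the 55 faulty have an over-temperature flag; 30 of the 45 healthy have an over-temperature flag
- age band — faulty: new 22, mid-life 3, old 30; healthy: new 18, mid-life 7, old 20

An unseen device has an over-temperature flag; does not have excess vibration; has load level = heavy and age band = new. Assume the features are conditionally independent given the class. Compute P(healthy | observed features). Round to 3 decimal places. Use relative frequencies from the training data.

0.790

faulty: (55/100) × (14/55) × (23/55) × (14/55) × (22/55) ≈ 0.00596099
healthy: (45/100) × (14/45) × (27/45) × (30/45) × (18/45) = 0.0224
P(healthy | x) = 0.0224 / 0.02836099 ≈ 0.790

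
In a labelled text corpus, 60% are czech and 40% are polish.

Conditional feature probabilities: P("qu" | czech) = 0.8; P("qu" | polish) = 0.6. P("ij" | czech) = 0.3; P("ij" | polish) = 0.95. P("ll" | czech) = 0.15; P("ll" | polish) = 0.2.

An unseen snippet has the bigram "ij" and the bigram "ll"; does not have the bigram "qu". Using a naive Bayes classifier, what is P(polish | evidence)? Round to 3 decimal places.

0.849

czech: 0.6 × (1−0.8) × 0.3 × 0.15 = 0.0054
polish: 0.4 × (1−0.6) × 0.95 × 0.2 = 0.0304
P(polish | x) = 0.0304 / 0.0358 ≈ 0.849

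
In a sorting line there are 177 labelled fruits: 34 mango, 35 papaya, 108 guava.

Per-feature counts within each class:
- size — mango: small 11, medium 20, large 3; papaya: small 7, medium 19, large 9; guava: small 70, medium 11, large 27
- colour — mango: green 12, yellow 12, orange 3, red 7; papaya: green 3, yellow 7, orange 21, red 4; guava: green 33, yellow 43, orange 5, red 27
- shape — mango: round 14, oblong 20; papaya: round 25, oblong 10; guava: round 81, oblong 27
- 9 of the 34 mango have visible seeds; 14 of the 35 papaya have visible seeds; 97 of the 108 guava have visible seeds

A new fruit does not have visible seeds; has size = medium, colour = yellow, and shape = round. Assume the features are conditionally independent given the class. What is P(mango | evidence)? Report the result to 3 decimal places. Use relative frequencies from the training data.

0.521

mango: (34/177) × (20/34) × (12/34) × (14/34) × (25/34) ≈ 0.0120745
papaya: (35/177) × (19/35) × (7/35) × (25/35) × (21/35) ≈ 0.00920097
guava: (108/177) × (11/108) × (43/108) × (81/108) × (11/108) ≈ 0.00189014
P(mango | x) = 0.0120745 / 0.02316561 ≈ 0.521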